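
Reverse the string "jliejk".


Input: jliejk
Reading characters right to left:
  Position 5: 'k'
  Position 4: 'j'
  Position 3: 'e'
  Position 2: 'i'
  Position 1: 'l'
  Position 0: 'j'
Reversed: kjeilj

kjeilj


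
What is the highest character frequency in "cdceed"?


Input: cdceed
Character counts:
  'c': 2
  'd': 2
  'e': 2
Maximum frequency: 2

2


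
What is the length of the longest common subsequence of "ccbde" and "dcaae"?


LCS of "ccbde" and "dcaae"
DP table:
           d    c    a    a    e
      0    0    0    0    0    0
  c   0    0    1    1    1    1
  c   0    0    1    1    1    1
  b   0    0    1    1    1    1
  d   0    1    1    1    1    1
  e   0    1    1    1    1    2
LCS length = dp[5][5] = 2

2


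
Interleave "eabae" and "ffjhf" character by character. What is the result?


Interleaving "eabae" and "ffjhf":
  Position 0: 'e' from first, 'f' from second => "ef"
  Position 1: 'a' from first, 'f' from second => "af"
  Position 2: 'b' from first, 'j' from second => "bj"
  Position 3: 'a' from first, 'h' from second => "ah"
  Position 4: 'e' from first, 'f' from second => "ef"
Result: efafbjahef

efafbjahef


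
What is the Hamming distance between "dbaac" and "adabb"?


Comparing "dbaac" and "adabb" position by position:
  Position 0: 'd' vs 'a' => differ
  Position 1: 'b' vs 'd' => differ
  Position 2: 'a' vs 'a' => same
  Position 3: 'a' vs 'b' => differ
  Position 4: 'c' vs 'b' => differ
Total differences (Hamming distance): 4

4


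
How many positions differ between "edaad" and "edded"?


Comparing "edaad" and "edded" position by position:
  Position 0: 'e' vs 'e' => same
  Position 1: 'd' vs 'd' => same
  Position 2: 'a' vs 'd' => DIFFER
  Position 3: 'a' vs 'e' => DIFFER
  Position 4: 'd' vs 'd' => same
Positions that differ: 2

2


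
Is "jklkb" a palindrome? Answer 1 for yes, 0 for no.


Input: jklkb
Reversed: bklkj
  Compare pos 0 ('j') with pos 4 ('b'): MISMATCH
  Compare pos 1 ('k') with pos 3 ('k'): match
Result: not a palindrome

0


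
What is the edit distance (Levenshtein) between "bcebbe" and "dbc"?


Computing edit distance: "bcebbe" -> "dbc"
DP table:
           d    b    c
      0    1    2    3
  b   1    1    1    2
  c   2    2    2    1
  e   3    3    3    2
  b   4    4    3    3
  b   5    5    4    4
  e   6    6    5    5
Edit distance = dp[6][3] = 5

5


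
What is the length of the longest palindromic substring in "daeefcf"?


Input: "daeefcf"
Checking substrings for palindromes:
  [4:7] "fcf" (len 3) => palindrome
  [2:4] "ee" (len 2) => palindrome
Longest palindromic substring: "fcf" with length 3

3


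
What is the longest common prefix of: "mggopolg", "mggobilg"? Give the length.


Words: mggopolg, mggobilg
  Position 0: all 'm' => match
  Position 1: all 'g' => match
  Position 2: all 'g' => match
  Position 3: all 'o' => match
  Position 4: ('p', 'b') => mismatch, stop
LCP = "mggo" (length 4)

4


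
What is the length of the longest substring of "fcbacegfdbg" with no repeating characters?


Input: "fcbacegfdbg"
Sliding window (track last position of each char):
  Position 0 ('f'): window [0,0] length 1 -- new best
  Position 1 ('c'): window [0,1] length 2 -- new best
  Position 2 ('b'): window [0,2] length 3 -- new best
  Position 3 ('a'): window [0,3] length 4 -- new best
  Position 4 ('c'): repeat (last at 1), move window start to 2
  Position 4 ('c'): window [2,4] length 3
  Position 5 ('e'): window [2,5] length 4
  Position 6 ('g'): window [2,6] length 5 -- new best
  Position 7 ('f'): window [2,7] length 6 -- new best
  Position 8 ('d'): window [2,8] length 7 -- new best
  Position 9 ('b'): repeat (last at 2), move window start to 3
  Position 9 ('b'): window [3,9] length 7
  Position 10 ('g'): repeat (last at 6), move window start to 7
  Position 10 ('g'): window [7,10] length 4
Longest substring with no repeats: "bacegfd" with length 7

7


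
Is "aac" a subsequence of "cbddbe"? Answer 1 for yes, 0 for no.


Check if "aac" is a subsequence of "cbddbe"
Greedy scan:
  Position 0 ('c'): no match needed
  Position 1 ('b'): no match needed
  Position 2 ('d'): no match needed
  Position 3 ('d'): no match needed
  Position 4 ('b'): no match needed
  Position 5 ('e'): no match needed
Only matched 0/3 characters => not a subsequence

0


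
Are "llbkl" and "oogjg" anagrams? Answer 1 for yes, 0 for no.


Strings: "llbkl", "oogjg"
Sorted first:  bklll
Sorted second: ggjoo
Differ at position 0: 'b' vs 'g' => not anagrams

0


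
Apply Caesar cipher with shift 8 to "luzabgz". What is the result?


Caesar cipher: shift "luzabgz" by 8
  'l' (pos 11) + 8 = pos 19 = 't'
  'u' (pos 20) + 8 = pos 2 = 'c'
  'z' (pos 25) + 8 = pos 7 = 'h'
  'a' (pos 0) + 8 = pos 8 = 'i'
  'b' (pos 1) + 8 = pos 9 = 'j'
  'g' (pos 6) + 8 = pos 14 = 'o'
  'z' (pos 25) + 8 = pos 7 = 'h'
Result: tchijoh

tchijoh


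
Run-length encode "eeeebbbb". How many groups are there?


Input: eeeebbbb
Scanning for consecutive runs:
  Group 1: 'e' x 4 (positions 0-3)
  Group 2: 'b' x 4 (positions 4-7)
Total groups: 2

2


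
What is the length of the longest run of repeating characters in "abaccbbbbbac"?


Input: "abaccbbbbbac"
Scanning for longest run:
  Position 1 ('b'): new char, reset run to 1
  Position 2 ('a'): new char, reset run to 1
  Position 3 ('c'): new char, reset run to 1
  Position 4 ('c'): continues run of 'c', length=2
  Position 5 ('b'): new char, reset run to 1
  Position 6 ('b'): continues run of 'b', length=2
  Position 7 ('b'): continues run of 'b', length=3
  Position 8 ('b'): continues run of 'b', length=4
  Position 9 ('b'): continues run of 'b', length=5
  Position 10 ('a'): new char, reset run to 1
  Position 11 ('c'): new char, reset run to 1
Longest run: 'b' with length 5

5


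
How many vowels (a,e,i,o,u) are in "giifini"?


Input: giifini
Checking each character:
  'g' at position 0: consonant
  'i' at position 1: vowel (running total: 1)
  'i' at position 2: vowel (running total: 2)
  'f' at position 3: consonant
  'i' at position 4: vowel (running total: 3)
  'n' at position 5: consonant
  'i' at position 6: vowel (running total: 4)
Total vowels: 4

4


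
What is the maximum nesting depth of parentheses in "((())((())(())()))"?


Input: "((())((())(())()))"
Tracking depth:
  Position 0 '(': depth becomes 1
  Position 1 '(': depth becomes 2
  Position 2 '(': depth becomes 3
  Position 3 ')': depth becomes 2
  Position 4 ')': depth becomes 1
  Position 5 '(': depth becomes 2
  Position 6 '(': depth becomes 3
  Position 7 '(': depth becomes 4
  Position 8 ')': depth becomes 3
  Position 9 ')': depth becomes 2
  Position 10 '(': depth becomes 3
  Position 11 '(': depth becomes 4
  Position 12 ')': depth becomes 3
  Position 13 ')': depth becomes 2
  Position 14 '(': depth becomes 3
  Position 15 ')': depth becomes 2
  Position 16 ')': depth becomes 1
  Position 17 ')': depth becomes 0
Maximum depth reached: 4

4


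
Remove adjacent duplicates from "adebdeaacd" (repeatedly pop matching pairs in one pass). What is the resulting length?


Input: adebdeaacd
Stack-based adjacent duplicate removal:
  Read 'a': push. Stack: a
  Read 'd': push. Stack: ad
  Read 'e': push. Stack: ade
  Read 'b': push. Stack: adeb
  Read 'd': push. Stack: adebd
  Read 'e': push. Stack: adebde
  Read 'a': push. Stack: adebdea
  Read 'a': matches stack top 'a' => pop. Stack: adebde
  Read 'c': push. Stack: adebdec
  Read 'd': push. Stack: adebdecd
Final stack: "adebdecd" (length 8)

8


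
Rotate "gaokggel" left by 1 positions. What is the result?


Input: "gaokggel", rotate left by 1
First 1 characters: "g"
Remaining characters: "aokggel"
Concatenate remaining + first: "aokggel" + "g" = "aokggelg"

aokggelg


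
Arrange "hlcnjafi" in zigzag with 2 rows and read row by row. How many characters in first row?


Zigzag "hlcnjafi" into 2 rows:
Placing characters:
  'h' => row 0
  'l' => row 1
  'c' => row 0
  'n' => row 1
  'j' => row 0
  'a' => row 1
  'f' => row 0
  'i' => row 1
Rows:
  Row 0: "hcjf"
  Row 1: "lnai"
First row length: 4

4


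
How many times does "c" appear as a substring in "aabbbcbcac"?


Searching for "c" in "aabbbcbcac"
Scanning each position:
  Position 0: "a" => no
  Position 1: "a" => no
  Position 2: "b" => no
  Position 3: "b" => no
  Position 4: "b" => no
  Position 5: "c" => MATCH
  Position 6: "b" => no
  Position 7: "c" => MATCH
  Position 8: "a" => no
  Position 9: "c" => MATCH
Total occurrences: 3

3


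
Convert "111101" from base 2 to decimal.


Input: "111101" in base 2
Positional expansion:
  Digit '1' (value 1) x 2^5 = 32
  Digit '1' (value 1) x 2^4 = 16
  Digit '1' (value 1) x 2^3 = 8
  Digit '1' (value 1) x 2^2 = 4
  Digit '0' (value 0) x 2^1 = 0
  Digit '1' (value 1) x 2^0 = 1
Sum = 61

61


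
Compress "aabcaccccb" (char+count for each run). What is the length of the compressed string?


Input: aabcaccccb
Runs:
  'a' x 2 => "a2"
  'b' x 1 => "b1"
  'c' x 1 => "c1"
  'a' x 1 => "a1"
  'c' x 4 => "c4"
  'b' x 1 => "b1"
Compressed: "a2b1c1a1c4b1"
Compressed length: 12

12


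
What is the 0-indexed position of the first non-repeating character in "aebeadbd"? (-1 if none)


Input: aebeadbd
Character frequencies:
  'a': 2
  'b': 2
  'd': 2
  'e': 2
Scanning left to right for freq == 1:
  Position 0 ('a'): freq=2, skip
  Position 1 ('e'): freq=2, skip
  Position 2 ('b'): freq=2, skip
  Position 3 ('e'): freq=2, skip
  Position 4 ('a'): freq=2, skip
  Position 5 ('d'): freq=2, skip
  Position 6 ('b'): freq=2, skip
  Position 7 ('d'): freq=2, skip
  No unique character found => answer = -1

-1


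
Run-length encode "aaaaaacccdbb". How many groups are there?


Input: aaaaaacccdbb
Scanning for consecutive runs:
  Group 1: 'a' x 6 (positions 0-5)
  Group 2: 'c' x 3 (positions 6-8)
  Group 3: 'd' x 1 (positions 9-9)
  Group 4: 'b' x 2 (positions 10-11)
Total groups: 4

4


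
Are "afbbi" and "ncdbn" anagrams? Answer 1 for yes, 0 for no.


Strings: "afbbi", "ncdbn"
Sorted first:  abbfi
Sorted second: bcdnn
Differ at position 0: 'a' vs 'b' => not anagrams

0


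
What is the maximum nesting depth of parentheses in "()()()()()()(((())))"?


Input: "()()()()()()(((())))"
Tracking depth:
  Position 0 '(': depth becomes 1
  Position 1 ')': depth becomes 0
  Position 2 '(': depth becomes 1
  Position 3 ')': depth becomes 0
  Position 4 '(': depth becomes 1
  Position 5 ')': depth becomes 0
  Position 6 '(': depth becomes 1
  Position 7 ')': depth becomes 0
  Position 8 '(': depth becomes 1
  Position 9 ')': depth becomes 0
  Position 10 '(': depth becomes 1
  Position 11 ')': depth becomes 0
  Position 12 '(': depth becomes 1
  Position 13 '(': depth becomes 2
  Position 14 '(': depth becomes 3
  Position 15 '(': depth becomes 4
  Position 16 ')': depth becomes 3
  Position 17 ')': depth becomes 2
  Position 18 ')': depth becomes 1
  Position 19 ')': depth becomes 0
Maximum depth reached: 4

4


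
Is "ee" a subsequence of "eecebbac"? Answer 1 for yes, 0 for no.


Check if "ee" is a subsequence of "eecebbac"
Greedy scan:
  Position 0 ('e'): matches sub[0] = 'e'
  Position 1 ('e'): matches sub[1] = 'e'
  Position 2 ('c'): no match needed
  Position 3 ('e'): no match needed
  Position 4 ('b'): no match needed
  Position 5 ('b'): no match needed
  Position 6 ('a'): no match needed
  Position 7 ('c'): no match needed
All 2 characters matched => is a subsequence

1


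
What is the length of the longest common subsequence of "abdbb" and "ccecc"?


LCS of "abdbb" and "ccecc"
DP table:
           c    c    e    c    c
      0    0    0    0    0    0
  a   0    0    0    0    0    0
  b   0    0    0    0    0    0
  d   0    0    0    0    0    0
  b   0    0    0    0    0    0
  b   0    0    0    0    0    0
LCS length = dp[5][5] = 0

0


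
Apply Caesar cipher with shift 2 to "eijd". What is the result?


Caesar cipher: shift "eijd" by 2
  'e' (pos 4) + 2 = pos 6 = 'g'
  'i' (pos 8) + 2 = pos 10 = 'k'
  'j' (pos 9) + 2 = pos 11 = 'l'
  'd' (pos 3) + 2 = pos 5 = 'f'
Result: gklf

gklf


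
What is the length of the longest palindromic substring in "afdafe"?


Input: "afdafe"
Checking substrings for palindromes:
  No multi-char palindromic substrings found
Longest palindromic substring: "a" with length 1

1


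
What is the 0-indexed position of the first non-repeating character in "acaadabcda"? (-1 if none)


Input: acaadabcda
Character frequencies:
  'a': 5
  'b': 1
  'c': 2
  'd': 2
Scanning left to right for freq == 1:
  Position 0 ('a'): freq=5, skip
  Position 1 ('c'): freq=2, skip
  Position 2 ('a'): freq=5, skip
  Position 3 ('a'): freq=5, skip
  Position 4 ('d'): freq=2, skip
  Position 5 ('a'): freq=5, skip
  Position 6 ('b'): unique! => answer = 6

6


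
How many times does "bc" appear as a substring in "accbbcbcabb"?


Searching for "bc" in "accbbcbcabb"
Scanning each position:
  Position 0: "ac" => no
  Position 1: "cc" => no
  Position 2: "cb" => no
  Position 3: "bb" => no
  Position 4: "bc" => MATCH
  Position 5: "cb" => no
  Position 6: "bc" => MATCH
  Position 7: "ca" => no
  Position 8: "ab" => no
  Position 9: "bb" => no
Total occurrences: 2

2


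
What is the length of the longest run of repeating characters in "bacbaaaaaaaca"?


Input: "bacbaaaaaaaca"
Scanning for longest run:
  Position 1 ('a'): new char, reset run to 1
  Position 2 ('c'): new char, reset run to 1
  Position 3 ('b'): new char, reset run to 1
  Position 4 ('a'): new char, reset run to 1
  Position 5 ('a'): continues run of 'a', length=2
  Position 6 ('a'): continues run of 'a', length=3
  Position 7 ('a'): continues run of 'a', length=4
  Position 8 ('a'): continues run of 'a', length=5
  Position 9 ('a'): continues run of 'a', length=6
  Position 10 ('a'): continues run of 'a', length=7
  Position 11 ('c'): new char, reset run to 1
  Position 12 ('a'): new char, reset run to 1
Longest run: 'a' with length 7

7


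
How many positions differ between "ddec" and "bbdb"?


Comparing "ddec" and "bbdb" position by position:
  Position 0: 'd' vs 'b' => DIFFER
  Position 1: 'd' vs 'b' => DIFFER
  Position 2: 'e' vs 'd' => DIFFER
  Position 3: 'c' vs 'b' => DIFFER
Positions that differ: 4

4


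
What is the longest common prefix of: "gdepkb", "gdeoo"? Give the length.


Words: gdepkb, gdeoo
  Position 0: all 'g' => match
  Position 1: all 'd' => match
  Position 2: all 'e' => match
  Position 3: ('p', 'o') => mismatch, stop
LCP = "gde" (length 3)

3


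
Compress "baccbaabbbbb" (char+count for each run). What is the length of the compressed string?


Input: baccbaabbbbb
Runs:
  'b' x 1 => "b1"
  'a' x 1 => "a1"
  'c' x 2 => "c2"
  'b' x 1 => "b1"
  'a' x 2 => "a2"
  'b' x 5 => "b5"
Compressed: "b1a1c2b1a2b5"
Compressed length: 12

12


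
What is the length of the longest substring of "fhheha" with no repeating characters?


Input: "fhheha"
Sliding window (track last position of each char):
  Position 0 ('f'): window [0,0] length 1 -- new best
  Position 1 ('h'): window [0,1] length 2 -- new best
  Position 2 ('h'): repeat (last at 1), move window start to 2
  Position 2 ('h'): window [2,2] length 1
  Position 3 ('e'): window [2,3] length 2
  Position 4 ('h'): repeat (last at 2), move window start to 3
  Position 4 ('h'): window [3,4] length 2
  Position 5 ('a'): window [3,5] length 3 -- new best
Longest substring with no repeats: "eha" with length 3

3


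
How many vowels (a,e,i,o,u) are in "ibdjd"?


Input: ibdjd
Checking each character:
  'i' at position 0: vowel (running total: 1)
  'b' at position 1: consonant
  'd' at position 2: consonant
  'j' at position 3: consonant
  'd' at position 4: consonant
Total vowels: 1

1


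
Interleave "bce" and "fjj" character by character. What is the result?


Interleaving "bce" and "fjj":
  Position 0: 'b' from first, 'f' from second => "bf"
  Position 1: 'c' from first, 'j' from second => "cj"
  Position 2: 'e' from first, 'j' from second => "ej"
Result: bfcjej

bfcjej


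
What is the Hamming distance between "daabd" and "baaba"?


Comparing "daabd" and "baaba" position by position:
  Position 0: 'd' vs 'b' => differ
  Position 1: 'a' vs 'a' => same
  Position 2: 'a' vs 'a' => same
  Position 3: 'b' vs 'b' => same
  Position 4: 'd' vs 'a' => differ
Total differences (Hamming distance): 2

2


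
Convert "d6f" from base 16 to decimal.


Input: "d6f" in base 16
Positional expansion:
  Digit 'd' (value 13) x 16^2 = 3328
  Digit '6' (value 6) x 16^1 = 96
  Digit 'f' (value 15) x 16^0 = 15
Sum = 3439

3439


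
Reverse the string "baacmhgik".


Input: baacmhgik
Reading characters right to left:
  Position 8: 'k'
  Position 7: 'i'
  Position 6: 'g'
  Position 5: 'h'
  Position 4: 'm'
  Position 3: 'c'
  Position 2: 'a'
  Position 1: 'a'
  Position 0: 'b'
Reversed: kighmcaab

kighmcaab


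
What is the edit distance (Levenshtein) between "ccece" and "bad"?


Computing edit distance: "ccece" -> "bad"
DP table:
           b    a    d
      0    1    2    3
  c   1    1    2    3
  c   2    2    2    3
  e   3    3    3    3
  c   4    4    4    4
  e   5    5    5    5
Edit distance = dp[5][3] = 5

5


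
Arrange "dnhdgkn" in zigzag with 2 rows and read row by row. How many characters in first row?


Zigzag "dnhdgkn" into 2 rows:
Placing characters:
  'd' => row 0
  'n' => row 1
  'h' => row 0
  'd' => row 1
  'g' => row 0
  'k' => row 1
  'n' => row 0
Rows:
  Row 0: "dhgn"
  Row 1: "ndk"
First row length: 4

4


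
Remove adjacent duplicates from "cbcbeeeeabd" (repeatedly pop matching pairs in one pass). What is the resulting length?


Input: cbcbeeeeabd
Stack-based adjacent duplicate removal:
  Read 'c': push. Stack: c
  Read 'b': push. Stack: cb
  Read 'c': push. Stack: cbc
  Read 'b': push. Stack: cbcb
  Read 'e': push. Stack: cbcbe
  Read 'e': matches stack top 'e' => pop. Stack: cbcb
  Read 'e': push. Stack: cbcbe
  Read 'e': matches stack top 'e' => pop. Stack: cbcb
  Read 'a': push. Stack: cbcba
  Read 'b': push. Stack: cbcbab
  Read 'd': push. Stack: cbcbabd
Final stack: "cbcbabd" (length 7)

7


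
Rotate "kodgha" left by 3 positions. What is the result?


Input: "kodgha", rotate left by 3
First 3 characters: "kod"
Remaining characters: "gha"
Concatenate remaining + first: "gha" + "kod" = "ghakod"

ghakod


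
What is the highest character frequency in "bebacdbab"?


Input: bebacdbab
Character counts:
  'a': 2
  'b': 4
  'c': 1
  'd': 1
  'e': 1
Maximum frequency: 4

4


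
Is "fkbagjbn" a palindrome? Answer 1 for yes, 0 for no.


Input: fkbagjbn
Reversed: nbjgabkf
  Compare pos 0 ('f') with pos 7 ('n'): MISMATCH
  Compare pos 1 ('k') with pos 6 ('b'): MISMATCH
  Compare pos 2 ('b') with pos 5 ('j'): MISMATCH
  Compare pos 3 ('a') with pos 4 ('g'): MISMATCH
Result: not a palindrome

0


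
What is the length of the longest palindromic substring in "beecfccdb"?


Input: "beecfccdb"
Checking substrings for palindromes:
  [3:6] "cfc" (len 3) => palindrome
  [1:3] "ee" (len 2) => palindrome
  [5:7] "cc" (len 2) => palindrome
Longest palindromic substring: "cfc" with length 3

3


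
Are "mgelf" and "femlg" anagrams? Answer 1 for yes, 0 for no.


Strings: "mgelf", "femlg"
Sorted first:  efglm
Sorted second: efglm
Sorted forms match => anagrams

1


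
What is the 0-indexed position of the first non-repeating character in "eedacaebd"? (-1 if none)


Input: eedacaebd
Character frequencies:
  'a': 2
  'b': 1
  'c': 1
  'd': 2
  'e': 3
Scanning left to right for freq == 1:
  Position 0 ('e'): freq=3, skip
  Position 1 ('e'): freq=3, skip
  Position 2 ('d'): freq=2, skip
  Position 3 ('a'): freq=2, skip
  Position 4 ('c'): unique! => answer = 4

4


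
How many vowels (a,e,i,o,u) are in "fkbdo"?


Input: fkbdo
Checking each character:
  'f' at position 0: consonant
  'k' at position 1: consonant
  'b' at position 2: consonant
  'd' at position 3: consonant
  'o' at position 4: vowel (running total: 1)
Total vowels: 1

1


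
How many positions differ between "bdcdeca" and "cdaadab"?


Comparing "bdcdeca" and "cdaadab" position by position:
  Position 0: 'b' vs 'c' => DIFFER
  Position 1: 'd' vs 'd' => same
  Position 2: 'c' vs 'a' => DIFFER
  Position 3: 'd' vs 'a' => DIFFER
  Position 4: 'e' vs 'd' => DIFFER
  Position 5: 'c' vs 'a' => DIFFER
  Position 6: 'a' vs 'b' => DIFFER
Positions that differ: 6

6


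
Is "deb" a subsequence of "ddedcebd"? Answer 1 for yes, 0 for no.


Check if "deb" is a subsequence of "ddedcebd"
Greedy scan:
  Position 0 ('d'): matches sub[0] = 'd'
  Position 1 ('d'): no match needed
  Position 2 ('e'): matches sub[1] = 'e'
  Position 3 ('d'): no match needed
  Position 4 ('c'): no match needed
  Position 5 ('e'): no match needed
  Position 6 ('b'): matches sub[2] = 'b'
  Position 7 ('d'): no match needed
All 3 characters matched => is a subsequence

1


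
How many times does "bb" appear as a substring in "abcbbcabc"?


Searching for "bb" in "abcbbcabc"
Scanning each position:
  Position 0: "ab" => no
  Position 1: "bc" => no
  Position 2: "cb" => no
  Position 3: "bb" => MATCH
  Position 4: "bc" => no
  Position 5: "ca" => no
  Position 6: "ab" => no
  Position 7: "bc" => no
Total occurrences: 1

1


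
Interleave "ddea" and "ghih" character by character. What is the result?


Interleaving "ddea" and "ghih":
  Position 0: 'd' from first, 'g' from second => "dg"
  Position 1: 'd' from first, 'h' from second => "dh"
  Position 2: 'e' from first, 'i' from second => "ei"
  Position 3: 'a' from first, 'h' from second => "ah"
Result: dgdheiah

dgdheiah


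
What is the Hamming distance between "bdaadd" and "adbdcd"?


Comparing "bdaadd" and "adbdcd" position by position:
  Position 0: 'b' vs 'a' => differ
  Position 1: 'd' vs 'd' => same
  Position 2: 'a' vs 'b' => differ
  Position 3: 'a' vs 'd' => differ
  Position 4: 'd' vs 'c' => differ
  Position 5: 'd' vs 'd' => same
Total differences (Hamming distance): 4

4


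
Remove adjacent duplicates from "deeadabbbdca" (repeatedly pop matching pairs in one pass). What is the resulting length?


Input: deeadabbbdca
Stack-based adjacent duplicate removal:
  Read 'd': push. Stack: d
  Read 'e': push. Stack: de
  Read 'e': matches stack top 'e' => pop. Stack: d
  Read 'a': push. Stack: da
  Read 'd': push. Stack: dad
  Read 'a': push. Stack: dada
  Read 'b': push. Stack: dadab
  Read 'b': matches stack top 'b' => pop. Stack: dada
  Read 'b': push. Stack: dadab
  Read 'd': push. Stack: dadabd
  Read 'c': push. Stack: dadabdc
  Read 'a': push. Stack: dadabdca
Final stack: "dadabdca" (length 8)

8


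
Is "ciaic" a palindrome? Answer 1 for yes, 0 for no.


Input: ciaic
Reversed: ciaic
  Compare pos 0 ('c') with pos 4 ('c'): match
  Compare pos 1 ('i') with pos 3 ('i'): match
Result: palindrome

1


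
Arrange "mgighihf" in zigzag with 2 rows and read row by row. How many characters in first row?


Zigzag "mgighihf" into 2 rows:
Placing characters:
  'm' => row 0
  'g' => row 1
  'i' => row 0
  'g' => row 1
  'h' => row 0
  'i' => row 1
  'h' => row 0
  'f' => row 1
Rows:
  Row 0: "mihh"
  Row 1: "ggif"
First row length: 4

4


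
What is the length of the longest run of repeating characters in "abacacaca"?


Input: "abacacaca"
Scanning for longest run:
  Position 1 ('b'): new char, reset run to 1
  Position 2 ('a'): new char, reset run to 1
  Position 3 ('c'): new char, reset run to 1
  Position 4 ('a'): new char, reset run to 1
  Position 5 ('c'): new char, reset run to 1
  Position 6 ('a'): new char, reset run to 1
  Position 7 ('c'): new char, reset run to 1
  Position 8 ('a'): new char, reset run to 1
Longest run: 'a' with length 1

1


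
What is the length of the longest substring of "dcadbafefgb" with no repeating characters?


Input: "dcadbafefgb"
Sliding window (track last position of each char):
  Position 0 ('d'): window [0,0] length 1 -- new best
  Position 1 ('c'): window [0,1] length 2 -- new best
  Position 2 ('a'): window [0,2] length 3 -- new best
  Position 3 ('d'): repeat (last at 0), move window start to 1
  Position 3 ('d'): window [1,3] length 3
  Position 4 ('b'): window [1,4] length 4 -- new best
  Position 5 ('a'): repeat (last at 2), move window start to 3
  Position 5 ('a'): window [3,5] length 3
  Position 6 ('f'): window [3,6] length 4
  Position 7 ('e'): window [3,7] length 5 -- new best
  Position 8 ('f'): repeat (last at 6), move window start to 7
  Position 8 ('f'): window [7,8] length 2
  Position 9 ('g'): window [7,9] length 3
  Position 10 ('b'): window [7,10] length 4
Longest substring with no repeats: "dbafe" with length 5

5


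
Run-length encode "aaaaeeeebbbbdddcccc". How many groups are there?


Input: aaaaeeeebbbbdddcccc
Scanning for consecutive runs:
  Group 1: 'a' x 4 (positions 0-3)
  Group 2: 'e' x 4 (positions 4-7)
  Group 3: 'b' x 4 (positions 8-11)
  Group 4: 'd' x 3 (positions 12-14)
  Group 5: 'c' x 4 (positions 15-18)
Total groups: 5

5


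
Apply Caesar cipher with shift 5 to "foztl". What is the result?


Caesar cipher: shift "foztl" by 5
  'f' (pos 5) + 5 = pos 10 = 'k'
  'o' (pos 14) + 5 = pos 19 = 't'
  'z' (pos 25) + 5 = pos 4 = 'e'
  't' (pos 19) + 5 = pos 24 = 'y'
  'l' (pos 11) + 5 = pos 16 = 'q'
Result: kteyq

kteyq


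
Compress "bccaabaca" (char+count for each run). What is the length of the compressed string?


Input: bccaabaca
Runs:
  'b' x 1 => "b1"
  'c' x 2 => "c2"
  'a' x 2 => "a2"
  'b' x 1 => "b1"
  'a' x 1 => "a1"
  'c' x 1 => "c1"
  'a' x 1 => "a1"
Compressed: "b1c2a2b1a1c1a1"
Compressed length: 14

14


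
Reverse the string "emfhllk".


Input: emfhllk
Reading characters right to left:
  Position 6: 'k'
  Position 5: 'l'
  Position 4: 'l'
  Position 3: 'h'
  Position 2: 'f'
  Position 1: 'm'
  Position 0: 'e'
Reversed: kllhfme

kllhfme


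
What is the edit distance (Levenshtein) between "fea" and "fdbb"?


Computing edit distance: "fea" -> "fdbb"
DP table:
           f    d    b    b
      0    1    2    3    4
  f   1    0    1    2    3
  e   2    1    1    2    3
  a   3    2    2    2    3
Edit distance = dp[3][4] = 3

3


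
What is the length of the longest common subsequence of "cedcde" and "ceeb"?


LCS of "cedcde" and "ceeb"
DP table:
           c    e    e    b
      0    0    0    0    0
  c   0    1    1    1    1
  e   0    1    2    2    2
  d   0    1    2    2    2
  c   0    1    2    2    2
  d   0    1    2    2    2
  e   0    1    2    3    3
LCS length = dp[6][4] = 3

3


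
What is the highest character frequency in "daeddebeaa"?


Input: daeddebeaa
Character counts:
  'a': 3
  'b': 1
  'd': 3
  'e': 3
Maximum frequency: 3

3


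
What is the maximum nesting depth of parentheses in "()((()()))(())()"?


Input: "()((()()))(())()"
Tracking depth:
  Position 0 '(': depth becomes 1
  Position 1 ')': depth becomes 0
  Position 2 '(': depth becomes 1
  Position 3 '(': depth becomes 2
  Position 4 '(': depth becomes 3
  Position 5 ')': depth becomes 2
  Position 6 '(': depth becomes 3
  Position 7 ')': depth becomes 2
  Position 8 ')': depth becomes 1
  Position 9 ')': depth becomes 0
  Position 10 '(': depth becomes 1
  Position 11 '(': depth becomes 2
  Position 12 ')': depth becomes 1
  Position 13 ')': depth becomes 0
  Position 14 '(': depth becomes 1
  Position 15 ')': depth becomes 0
Maximum depth reached: 3

3


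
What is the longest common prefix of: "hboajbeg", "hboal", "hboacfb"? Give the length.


Words: hboajbeg, hboal, hboacfb
  Position 0: all 'h' => match
  Position 1: all 'b' => match
  Position 2: all 'o' => match
  Position 3: all 'a' => match
  Position 4: ('j', 'l', 'c') => mismatch, stop
LCP = "hboa" (length 4)

4


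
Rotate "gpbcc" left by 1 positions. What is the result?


Input: "gpbcc", rotate left by 1
First 1 characters: "g"
Remaining characters: "pbcc"
Concatenate remaining + first: "pbcc" + "g" = "pbccg"

pbccg


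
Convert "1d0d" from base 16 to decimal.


Input: "1d0d" in base 16
Positional expansion:
  Digit '1' (value 1) x 16^3 = 4096
  Digit 'd' (value 13) x 16^2 = 3328
  Digit '0' (value 0) x 16^1 = 0
  Digit 'd' (value 13) x 16^0 = 13
Sum = 7437

7437


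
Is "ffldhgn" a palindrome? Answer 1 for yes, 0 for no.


Input: ffldhgn
Reversed: nghdlff
  Compare pos 0 ('f') with pos 6 ('n'): MISMATCH
  Compare pos 1 ('f') with pos 5 ('g'): MISMATCH
  Compare pos 2 ('l') with pos 4 ('h'): MISMATCH
Result: not a palindrome

0


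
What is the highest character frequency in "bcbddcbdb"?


Input: bcbddcbdb
Character counts:
  'b': 4
  'c': 2
  'd': 3
Maximum frequency: 4

4


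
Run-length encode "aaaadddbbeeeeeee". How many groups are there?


Input: aaaadddbbeeeeeee
Scanning for consecutive runs:
  Group 1: 'a' x 4 (positions 0-3)
  Group 2: 'd' x 3 (positions 4-6)
  Group 3: 'b' x 2 (positions 7-8)
  Group 4: 'e' x 7 (positions 9-15)
Total groups: 4

4


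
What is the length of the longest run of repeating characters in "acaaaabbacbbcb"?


Input: "acaaaabbacbbcb"
Scanning for longest run:
  Position 1 ('c'): new char, reset run to 1
  Position 2 ('a'): new char, reset run to 1
  Position 3 ('a'): continues run of 'a', length=2
  Position 4 ('a'): continues run of 'a', length=3
  Position 5 ('a'): continues run of 'a', length=4
  Position 6 ('b'): new char, reset run to 1
  Position 7 ('b'): continues run of 'b', length=2
  Position 8 ('a'): new char, reset run to 1
  Position 9 ('c'): new char, reset run to 1
  Position 10 ('b'): new char, reset run to 1
  Position 11 ('b'): continues run of 'b', length=2
  Position 12 ('c'): new char, reset run to 1
  Position 13 ('b'): new char, reset run to 1
Longest run: 'a' with length 4

4


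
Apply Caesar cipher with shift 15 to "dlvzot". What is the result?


Caesar cipher: shift "dlvzot" by 15
  'd' (pos 3) + 15 = pos 18 = 's'
  'l' (pos 11) + 15 = pos 0 = 'a'
  'v' (pos 21) + 15 = pos 10 = 'k'
  'z' (pos 25) + 15 = pos 14 = 'o'
  'o' (pos 14) + 15 = pos 3 = 'd'
  't' (pos 19) + 15 = pos 8 = 'i'
Result: sakodi

sakodi


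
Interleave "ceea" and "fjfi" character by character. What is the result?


Interleaving "ceea" and "fjfi":
  Position 0: 'c' from first, 'f' from second => "cf"
  Position 1: 'e' from first, 'j' from second => "ej"
  Position 2: 'e' from first, 'f' from second => "ef"
  Position 3: 'a' from first, 'i' from second => "ai"
Result: cfejefai

cfejefai


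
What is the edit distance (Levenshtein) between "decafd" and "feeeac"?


Computing edit distance: "decafd" -> "feeeac"
DP table:
           f    e    e    e    a    c
      0    1    2    3    4    5    6
  d   1    1    2    3    4    5    6
  e   2    2    1    2    3    4    5
  c   3    3    2    2    3    4    4
  a   4    4    3    3    3    3    4
  f   5    4    4    4    4    4    4
  d   6    5    5    5    5    5    5
Edit distance = dp[6][6] = 5

5


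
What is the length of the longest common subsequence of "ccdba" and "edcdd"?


LCS of "ccdba" and "edcdd"
DP table:
           e    d    c    d    d
      0    0    0    0    0    0
  c   0    0    0    1    1    1
  c   0    0    0    1    1    1
  d   0    0    1    1    2    2
  b   0    0    1    1    2    2
  a   0    0    1    1    2    2
LCS length = dp[5][5] = 2

2


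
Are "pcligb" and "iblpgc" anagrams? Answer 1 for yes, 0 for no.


Strings: "pcligb", "iblpgc"
Sorted first:  bcgilp
Sorted second: bcgilp
Sorted forms match => anagrams

1


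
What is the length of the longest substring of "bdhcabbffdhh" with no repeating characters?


Input: "bdhcabbffdhh"
Sliding window (track last position of each char):
  Position 0 ('b'): window [0,0] length 1 -- new best
  Position 1 ('d'): window [0,1] length 2 -- new best
  Position 2 ('h'): window [0,2] length 3 -- new best
  Position 3 ('c'): window [0,3] length 4 -- new best
  Position 4 ('a'): window [0,4] length 5 -- new best
  Position 5 ('b'): repeat (last at 0), move window start to 1
  Position 5 ('b'): window [1,5] length 5
  Position 6 ('b'): repeat (last at 5), move window start to 6
  Position 6 ('b'): window [6,6] length 1
  Position 7 ('f'): window [6,7] length 2
  Position 8 ('f'): repeat (last at 7), move window start to 8
  Position 8 ('f'): window [8,8] length 1
  Position 9 ('d'): window [8,9] length 2
  Position 10 ('h'): window [8,10] length 3
  Position 11 ('h'): repeat (last at 10), move window start to 11
  Position 11 ('h'): window [11,11] length 1
Longest substring with no repeats: "bdhca" with length 5

5


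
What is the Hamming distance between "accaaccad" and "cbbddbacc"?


Comparing "accaaccad" and "cbbddbacc" position by position:
  Position 0: 'a' vs 'c' => differ
  Position 1: 'c' vs 'b' => differ
  Position 2: 'c' vs 'b' => differ
  Position 3: 'a' vs 'd' => differ
  Position 4: 'a' vs 'd' => differ
  Position 5: 'c' vs 'b' => differ
  Position 6: 'c' vs 'a' => differ
  Position 7: 'a' vs 'c' => differ
  Position 8: 'd' vs 'c' => differ
Total differences (Hamming distance): 9

9


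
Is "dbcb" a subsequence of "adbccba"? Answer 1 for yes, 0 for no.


Check if "dbcb" is a subsequence of "adbccba"
Greedy scan:
  Position 0 ('a'): no match needed
  Position 1 ('d'): matches sub[0] = 'd'
  Position 2 ('b'): matches sub[1] = 'b'
  Position 3 ('c'): matches sub[2] = 'c'
  Position 4 ('c'): no match needed
  Position 5 ('b'): matches sub[3] = 'b'
  Position 6 ('a'): no match needed
All 4 characters matched => is a subsequence

1


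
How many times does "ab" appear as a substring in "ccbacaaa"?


Searching for "ab" in "ccbacaaa"
Scanning each position:
  Position 0: "cc" => no
  Position 1: "cb" => no
  Position 2: "ba" => no
  Position 3: "ac" => no
  Position 4: "ca" => no
  Position 5: "aa" => no
  Position 6: "aa" => no
Total occurrences: 0

0


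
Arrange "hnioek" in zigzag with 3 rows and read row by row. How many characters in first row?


Zigzag "hnioek" into 3 rows:
Placing characters:
  'h' => row 0
  'n' => row 1
  'i' => row 2
  'o' => row 1
  'e' => row 0
  'k' => row 1
Rows:
  Row 0: "he"
  Row 1: "nok"
  Row 2: "i"
First row length: 2

2


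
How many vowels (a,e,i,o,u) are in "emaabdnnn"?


Input: emaabdnnn
Checking each character:
  'e' at position 0: vowel (running total: 1)
  'm' at position 1: consonant
  'a' at position 2: vowel (running total: 2)
  'a' at position 3: vowel (running total: 3)
  'b' at position 4: consonant
  'd' at position 5: consonant
  'n' at position 6: consonant
  'n' at position 7: consonant
  'n' at position 8: consonant
Total vowels: 3

3


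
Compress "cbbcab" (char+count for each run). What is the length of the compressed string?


Input: cbbcab
Runs:
  'c' x 1 => "c1"
  'b' x 2 => "b2"
  'c' x 1 => "c1"
  'a' x 1 => "a1"
  'b' x 1 => "b1"
Compressed: "c1b2c1a1b1"
Compressed length: 10

10


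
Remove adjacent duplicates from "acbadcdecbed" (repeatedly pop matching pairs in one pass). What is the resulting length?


Input: acbadcdecbed
Stack-based adjacent duplicate removal:
  Read 'a': push. Stack: a
  Read 'c': push. Stack: ac
  Read 'b': push. Stack: acb
  Read 'a': push. Stack: acba
  Read 'd': push. Stack: acbad
  Read 'c': push. Stack: acbadc
  Read 'd': push. Stack: acbadcd
  Read 'e': push. Stack: acbadcde
  Read 'c': push. Stack: acbadcdec
  Read 'b': push. Stack: acbadcdecb
  Read 'e': push. Stack: acbadcdecbe
  Read 'd': push. Stack: acbadcdecbed
Final stack: "acbadcdecbed" (length 12)

12


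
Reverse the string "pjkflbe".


Input: pjkflbe
Reading characters right to left:
  Position 6: 'e'
  Position 5: 'b'
  Position 4: 'l'
  Position 3: 'f'
  Position 2: 'k'
  Position 1: 'j'
  Position 0: 'p'
Reversed: eblfkjp

eblfkjp


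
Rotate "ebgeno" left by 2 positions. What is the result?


Input: "ebgeno", rotate left by 2
First 2 characters: "eb"
Remaining characters: "geno"
Concatenate remaining + first: "geno" + "eb" = "genoeb"

genoeb


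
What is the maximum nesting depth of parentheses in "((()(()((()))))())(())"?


Input: "((()(()((()))))())(())"
Tracking depth:
  Position 0 '(': depth becomes 1
  Position 1 '(': depth becomes 2
  Position 2 '(': depth becomes 3
  Position 3 ')': depth becomes 2
  Position 4 '(': depth becomes 3
  Position 5 '(': depth becomes 4
  Position 6 ')': depth becomes 3
  Position 7 '(': depth becomes 4
  Position 8 '(': depth becomes 5
  Position 9 '(': depth becomes 6
  Position 10 ')': depth becomes 5
  Position 11 ')': depth becomes 4
  Position 12 ')': depth becomes 3
  Position 13 ')': depth becomes 2
  Position 14 ')': depth becomes 1
  Position 15 '(': depth becomes 2
  Position 16 ')': depth becomes 1
  Position 17 ')': depth becomes 0
  Position 18 '(': depth becomes 1
  Position 19 '(': depth becomes 2
  Position 20 ')': depth becomes 1
  Position 21 ')': depth becomes 0
Maximum depth reached: 6

6


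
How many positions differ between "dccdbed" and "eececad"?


Comparing "dccdbed" and "eececad" position by position:
  Position 0: 'd' vs 'e' => DIFFER
  Position 1: 'c' vs 'e' => DIFFER
  Position 2: 'c' vs 'c' => same
  Position 3: 'd' vs 'e' => DIFFER
  Position 4: 'b' vs 'c' => DIFFER
  Position 5: 'e' vs 'a' => DIFFER
  Position 6: 'd' vs 'd' => same
Positions that differ: 5

5


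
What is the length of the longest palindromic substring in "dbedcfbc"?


Input: "dbedcfbc"
Checking substrings for palindromes:
  No multi-char palindromic substrings found
Longest palindromic substring: "d" with length 1

1


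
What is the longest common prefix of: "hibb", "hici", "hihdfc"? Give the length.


Words: hibb, hici, hihdfc
  Position 0: all 'h' => match
  Position 1: all 'i' => match
  Position 2: ('b', 'c', 'h') => mismatch, stop
LCP = "hi" (length 2)

2


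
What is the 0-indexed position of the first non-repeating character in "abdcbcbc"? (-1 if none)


Input: abdcbcbc
Character frequencies:
  'a': 1
  'b': 3
  'c': 3
  'd': 1
Scanning left to right for freq == 1:
  Position 0 ('a'): unique! => answer = 0

0


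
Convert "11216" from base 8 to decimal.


Input: "11216" in base 8
Positional expansion:
  Digit '1' (value 1) x 8^4 = 4096
  Digit '1' (value 1) x 8^3 = 512
  Digit '2' (value 2) x 8^2 = 128
  Digit '1' (value 1) x 8^1 = 8
  Digit '6' (value 6) x 8^0 = 6
Sum = 4750

4750


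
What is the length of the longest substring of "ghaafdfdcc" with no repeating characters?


Input: "ghaafdfdcc"
Sliding window (track last position of each char):
  Position 0 ('g'): window [0,0] length 1 -- new best
  Position 1 ('h'): window [0,1] length 2 -- new best
  Position 2 ('a'): window [0,2] length 3 -- new best
  Position 3 ('a'): repeat (last at 2), move window start to 3
  Position 3 ('a'): window [3,3] length 1
  Position 4 ('f'): window [3,4] length 2
  Position 5 ('d'): window [3,5] length 3
  Position 6 ('f'): repeat (last at 4), move window start to 5
  Position 6 ('f'): window [5,6] length 2
  Position 7 ('d'): repeat (last at 5), move window start to 6
  Position 7 ('d'): window [6,7] length 2
  Position 8 ('c'): window [6,8] length 3
  Position 9 ('c'): repeat (last at 8), move window start to 9
  Position 9 ('c'): window [9,9] length 1
Longest substring with no repeats: "gha" with length 3

3


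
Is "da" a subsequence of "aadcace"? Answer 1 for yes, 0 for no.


Check if "da" is a subsequence of "aadcace"
Greedy scan:
  Position 0 ('a'): no match needed
  Position 1 ('a'): no match needed
  Position 2 ('d'): matches sub[0] = 'd'
  Position 3 ('c'): no match needed
  Position 4 ('a'): matches sub[1] = 'a'
  Position 5 ('c'): no match needed
  Position 6 ('e'): no match needed
All 2 characters matched => is a subsequence

1


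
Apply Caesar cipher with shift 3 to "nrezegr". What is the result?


Caesar cipher: shift "nrezegr" by 3
  'n' (pos 13) + 3 = pos 16 = 'q'
  'r' (pos 17) + 3 = pos 20 = 'u'
  'e' (pos 4) + 3 = pos 7 = 'h'
  'z' (pos 25) + 3 = pos 2 = 'c'
  'e' (pos 4) + 3 = pos 7 = 'h'
  'g' (pos 6) + 3 = pos 9 = 'j'
  'r' (pos 17) + 3 = pos 20 = 'u'
Result: quhchju

quhchju


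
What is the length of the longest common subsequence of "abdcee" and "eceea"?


LCS of "abdcee" and "eceea"
DP table:
           e    c    e    e    a
      0    0    0    0    0    0
  a   0    0    0    0    0    1
  b   0    0    0    0    0    1
  d   0    0    0    0    0    1
  c   0    0    1    1    1    1
  e   0    1    1    2    2    2
  e   0    1    1    2    3    3
LCS length = dp[6][5] = 3

3
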